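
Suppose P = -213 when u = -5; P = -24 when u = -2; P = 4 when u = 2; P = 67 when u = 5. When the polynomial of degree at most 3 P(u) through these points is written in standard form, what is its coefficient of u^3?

Build the Lagrange basis polynomials:
L_0(u) = (u + 2)(u - 2)(u - 5) / [-210] = -(1/210)u^3 + (1/42)u^2 + (2/105)u - 2/21
L_1(u) = (u + 5)(u - 2)(u - 5) / [84] = (1/84)u^3 - (1/42)u^2 - (25/84)u + 25/42
L_2(u) = (u + 5)(u + 2)(u - 5) / [-84] = -(1/84)u^3 - (1/42)u^2 + (25/84)u + 25/42
L_3(u) = (u + 5)(u + 2)(u - 2) / [210] = (1/210)u^3 + (1/42)u^2 - (2/105)u - 2/21
P(u) = (-213)·L_0 + (-24)·L_1 + 4·L_2 + 67·L_3
Only the coefficient of u^3 is needed; take it from each L_i and combine:
(-213)·(-1/210) + (-24)·(1/84) + 4·(-1/84) + 67·(1/210) = 1

1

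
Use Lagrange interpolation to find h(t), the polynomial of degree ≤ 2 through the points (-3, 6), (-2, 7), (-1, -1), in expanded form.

h(t) = -(9/2)t^2 - (43/2)t - 18

Build the Lagrange basis polynomials:
L_0(t) = (t + 2)(t + 1) / [2] = (1/2)t^2 + (3/2)t + 1
L_1(t) = (t + 3)(t + 1) / [-1] = -t^2 - 4t - 3
L_2(t) = (t + 3)(t + 2) / [2] = (1/2)t^2 + (5/2)t + 3
h(t) = 6·L_0 + 7·L_1 + (-1)·L_2
  6·L_0(t) = 3t^2 + 9t + 6
  7·L_1(t) = -7t^2 - 28t - 21
  (-1)·L_2(t) = -(1/2)t^2 - (5/2)t - 3
Adding term by term: -(9/2)t^2 - (43/2)t - 18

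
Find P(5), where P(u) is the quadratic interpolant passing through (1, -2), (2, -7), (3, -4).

26

Using Newton's divided-difference form:
P[1,2] = (-7 - (-2)) / (2 - 1) = -5
P[2,3] = (-4 - (-7)) / (3 - 2) = 3
P[1,2,3] = (3 - (-5)) / (3 - 1) = 4
P(5) = -2 + (-5)·(4) + 4·(4)·(3) = 26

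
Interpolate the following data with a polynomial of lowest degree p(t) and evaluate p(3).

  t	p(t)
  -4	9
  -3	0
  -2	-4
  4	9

17/2

Using Newton's divided-difference form:
p[-4,-3] = (0 - 9) / (-3 - (-4)) = -9
p[-3,-2] = (-4 - 0) / (-2 - (-3)) = -4
p[-2,4] = (9 - (-4)) / (4 - (-2)) = 13/6
p[-4,-3,-2] = (-4 - (-9)) / (-2 - (-4)) = 5/2
p[-3,-2,4] = (13/6 - (-4)) / (4 - (-3)) = 37/42
p[-4,-3,-2,4] = (37/42 - 5/2) / (4 - (-4)) = -17/84
p(3) = 9 + (-9)·(7) + (5/2)·(7)·(6) + (-17/84)·(7)·(6)·(5) = 17/2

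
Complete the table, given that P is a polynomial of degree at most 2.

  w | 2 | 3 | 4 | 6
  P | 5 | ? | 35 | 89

The 3 known values determine P uniquely (degree ≤ 2).
Evaluate each Lagrange basis at w = 3:
L_0(3) = (-1)·(-3)/[(-2)·(-4)] = 3/8
L_1(3) = (1)·(-3)/[(2)·(-2)] = 3/4
L_2(3) = (1)·(-1)/[(4)·(2)] = -1/8
Sum: 5·(3/8) + 35·(3/4) + 89·(-1/8) = 17

17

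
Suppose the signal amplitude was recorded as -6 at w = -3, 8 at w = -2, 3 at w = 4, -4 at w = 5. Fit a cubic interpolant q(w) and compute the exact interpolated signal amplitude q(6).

-72/7

Using Newton's divided-difference form:
q[-3,-2] = (8 - (-6)) / (-2 - (-3)) = 14
q[-2,4] = (3 - 8) / (4 - (-2)) = -5/6
q[4,5] = (-4 - 3) / (5 - 4) = -7
q[-3,-2,4] = (-5/6 - 14) / (4 - (-3)) = -89/42
q[-2,4,5] = (-7 - (-5/6)) / (5 - (-2)) = -37/42
q[-3,-2,4,5] = (-37/42 - (-89/42)) / (5 - (-3)) = 13/84
q(6) = -6 + 14·(9) + (-89/42)·(9)·(8) + (13/84)·(9)·(8)·(2) = -72/7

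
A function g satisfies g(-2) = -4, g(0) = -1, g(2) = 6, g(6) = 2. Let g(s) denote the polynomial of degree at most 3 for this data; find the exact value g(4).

19/2

L_0(4) = (4)·(2)·(-2)/[(-2)·(-4)·(-8)] = 1/4
L_1(4) = (6)·(2)·(-2)/[(2)·(-2)·(-6)] = -1
L_2(4) = (6)·(4)·(-2)/[(4)·(2)·(-4)] = 3/2
L_3(4) = (6)·(4)·(2)/[(8)·(6)·(4)] = 1/4
Sum: (-4)·(1/4) + (-1)·(-1) + 6·(3/2) + 2·(1/4) = 19/2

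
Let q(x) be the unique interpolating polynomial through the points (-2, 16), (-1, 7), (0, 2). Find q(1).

Using Newton's divided-difference form:
q[-2,-1] = (7 - 16) / (-1 - (-2)) = -9
q[-1,0] = (2 - 7) / (0 - (-1)) = -5
q[-2,-1,0] = (-5 - (-9)) / (0 - (-2)) = 2
q(1) = 16 + (-9)·(3) + 2·(3)·(2) = 1

1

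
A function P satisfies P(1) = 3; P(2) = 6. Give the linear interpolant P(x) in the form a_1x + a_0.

Build the Lagrange basis polynomials:
L_0(x) = (x - 2) / [-1] = -x + 2
L_1(x) = (x - 1) / [1] = x - 1
P(x) = 3·L_0 + 6·L_1
  3·L_0(x) = -3x + 6
  6·L_1(x) = 6x - 6
Adding term by term: 3x

P(x) = 3x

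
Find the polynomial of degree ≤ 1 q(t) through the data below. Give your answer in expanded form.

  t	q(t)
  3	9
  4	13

L_0(t) = (t - 4) / [-1] = -t + 4
L_1(t) = (t - 3) / [1] = t - 3
q(t) = 9·L_0 + 13·L_1
  9·L_0(t) = -9t + 36
  13·L_1(t) = 13t - 39
Adding term by term: 4t - 3

q(t) = 4t - 3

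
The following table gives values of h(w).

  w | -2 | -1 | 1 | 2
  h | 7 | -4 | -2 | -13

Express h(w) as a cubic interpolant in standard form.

Build the Lagrange basis polynomials:
L_0(w) = (w + 1)(w - 1)(w - 2) / [-12] = -(1/12)w^3 + (1/6)w^2 + (1/12)w - 1/6
L_1(w) = (w + 2)(w - 1)(w - 2) / [6] = (1/6)w^3 - (1/6)w^2 - (2/3)w + 2/3
L_2(w) = (w + 2)(w + 1)(w - 2) / [-6] = -(1/6)w^3 - (1/6)w^2 + (2/3)w + 2/3
L_3(w) = (w + 2)(w + 1)(w - 1) / [12] = (1/12)w^3 + (1/6)w^2 - (1/12)w - 1/6
h(w) = 7·L_0 + (-4)·L_1 + (-2)·L_2 + (-13)·L_3
  7·L_0(w) = -(7/12)w^3 + (7/6)w^2 + (7/12)w - 7/6
  (-4)·L_1(w) = -(2/3)w^3 + (2/3)w^2 + (8/3)w - 8/3
  (-2)·L_2(w) = (1/3)w^3 + (1/3)w^2 - (4/3)w - 4/3
  (-13)·L_3(w) = -(13/12)w^3 - (13/6)w^2 + (13/12)w + 13/6
Adding term by term: -2w^3 + 3w - 3

h(w) = -2w^3 + 3w - 3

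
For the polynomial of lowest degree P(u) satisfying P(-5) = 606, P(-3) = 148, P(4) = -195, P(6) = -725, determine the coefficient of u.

L_0(u) = (u + 3)(u - 4)(u - 6) / [-198] = -(1/198)u^3 + (7/198)u^2 + (1/33)u - 4/11
L_1(u) = (u + 5)(u - 4)(u - 6) / [126] = (1/126)u^3 - (5/126)u^2 - (13/63)u + 20/21
L_2(u) = (u + 5)(u + 3)(u - 6) / [-126] = -(1/126)u^3 - (1/63)u^2 + (11/42)u + 5/7
L_3(u) = (u + 5)(u + 3)(u - 4) / [198] = (1/198)u^3 + (2/99)u^2 - (17/198)u - 10/33
P(u) = 606·L_0 + 148·L_1 + (-195)·L_2 + (-725)·L_3
Only the coefficient of u is needed; take it from each L_i and combine:
606·(1/33) + 148·(-13/63) + (-195)·(11/42) + (-725)·(-17/198) = -1

-1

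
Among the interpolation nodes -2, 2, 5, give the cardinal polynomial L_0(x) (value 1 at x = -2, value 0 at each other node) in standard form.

L_0(x) = (x - 2)(x - 5) / [(-4)·(-7)]
       = (x^2 - 7x + 10) / (28)

L_0(x) = (1/28)x^2 - (1/4)x + 5/14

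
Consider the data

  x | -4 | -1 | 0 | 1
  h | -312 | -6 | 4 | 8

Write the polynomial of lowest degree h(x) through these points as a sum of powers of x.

h(x) = 4x^3 - 3x^2 + 3x + 4

L_0(x) = (x + 1)x(x - 1) / [-60] = -(1/60)x^3 + (1/60)x
L_1(x) = (x + 4)x(x - 1) / [6] = (1/6)x^3 + (1/2)x^2 - (2/3)x
L_2(x) = (x + 4)(x + 1)(x - 1) / [-4] = -(1/4)x^3 - x^2 + (1/4)x + 1
L_3(x) = (x + 4)(x + 1)x / [10] = (1/10)x^3 + (1/2)x^2 + (2/5)x
h(x) = (-312)·L_0 + (-6)·L_1 + 4·L_2 + 8·L_3
  (-312)·L_0(x) = (26/5)x^3 - (26/5)x
  (-6)·L_1(x) = -x^3 - 3x^2 + 4x
  4·L_2(x) = -x^3 - 4x^2 + x + 4
  8·L_3(x) = (4/5)x^3 + 4x^2 + (16/5)x
Adding term by term: 4x^3 - 3x^2 + 3x + 4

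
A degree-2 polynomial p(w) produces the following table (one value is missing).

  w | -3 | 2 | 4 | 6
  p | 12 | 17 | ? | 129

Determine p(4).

61

The 3 known values determine p uniquely (degree ≤ 2).
Evaluate each Lagrange basis at w = 4:
L_0(4) = (2)·(-2)/[(-5)·(-9)] = -4/45
L_1(4) = (7)·(-2)/[(5)·(-4)] = 7/10
L_2(4) = (7)·(2)/[(9)·(4)] = 7/18
Sum: 12·(-4/45) + 17·(7/10) + 129·(7/18) = 61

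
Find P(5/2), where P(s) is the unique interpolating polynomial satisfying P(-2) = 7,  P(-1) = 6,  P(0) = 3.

Evaluate each Lagrange basis at s = 5/2:
L_0(5/2) = (7/2)·(5/2)/[(-1)·(-2)] = 35/8
L_1(5/2) = (9/2)·(5/2)/[(1)·(-1)] = -45/4
L_2(5/2) = (9/2)·(7/2)/[(2)·(1)] = 63/8
Sum: 7·(35/8) + 6·(-45/4) + 3·(63/8) = -53/4

-53/4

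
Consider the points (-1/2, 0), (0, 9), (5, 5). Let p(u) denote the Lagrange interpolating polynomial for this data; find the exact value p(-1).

-589/55

Evaluate each Lagrange basis at u = -1:
L_0(-1) = (-1)·(-6)/[(-1/2)·(-11/2)] = 24/11
L_1(-1) = (-1/2)·(-6)/[(1/2)·(-5)] = -6/5
L_2(-1) = (-1/2)·(-1)/[(11/2)·(5)] = 1/55
Sum: 0 + 9·(-6/5) + 5·(1/55) = -589/55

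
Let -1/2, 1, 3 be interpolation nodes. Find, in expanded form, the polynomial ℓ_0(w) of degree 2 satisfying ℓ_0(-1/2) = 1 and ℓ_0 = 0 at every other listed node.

ℓ_0(w) = (4/21)w^2 - (16/21)w + 4/7

ℓ_0(w) = (w - 1)(w - 3) / [(-3/2)·(-7/2)]
       = (w^2 - 4w + 3) / (21/4)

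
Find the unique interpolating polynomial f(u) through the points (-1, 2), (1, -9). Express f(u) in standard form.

f(u) = -(11/2)u - 7/2

L_0(u) = (u - 1) / [-2] = -(1/2)u + 1/2
L_1(u) = (u + 1) / [2] = (1/2)u + 1/2
f(u) = 2·L_0 + (-9)·L_1
  2·L_0(u) = -u + 1
  (-9)·L_1(u) = -(9/2)u - 9/2
Adding term by term: -(11/2)u - 7/2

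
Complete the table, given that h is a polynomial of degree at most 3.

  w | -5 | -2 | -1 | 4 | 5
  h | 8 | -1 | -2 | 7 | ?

103/9

The 4 known values determine h uniquely (degree ≤ 3).
Evaluate each Lagrange basis at w = 5:
L_0(5) = (7)·(6)·(1)/[(-3)·(-4)·(-9)] = -7/18
L_1(5) = (10)·(6)·(1)/[(3)·(-1)·(-6)] = 10/3
L_2(5) = (10)·(7)·(1)/[(4)·(1)·(-5)] = -7/2
L_3(5) = (10)·(7)·(6)/[(9)·(6)·(5)] = 14/9
Sum: 8·(-7/18) + (-1)·(10/3) + (-2)·(-7/2) + 7·(14/9) = 103/9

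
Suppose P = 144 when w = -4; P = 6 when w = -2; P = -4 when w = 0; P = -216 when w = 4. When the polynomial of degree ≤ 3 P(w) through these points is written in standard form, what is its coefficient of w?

3

L_0(w) = (w + 2)w(w - 4) / [-64] = -(1/64)w^3 + (1/32)w^2 + (1/8)w
L_1(w) = (w + 4)w(w - 4) / [24] = (1/24)w^3 - (2/3)w
L_2(w) = (w + 4)(w + 2)(w - 4) / [-32] = -(1/32)w^3 - (1/16)w^2 + (1/2)w + 1
L_3(w) = (w + 4)(w + 2)w / [192] = (1/192)w^3 + (1/32)w^2 + (1/24)w
P(w) = 144·L_0 + 6·L_1 + (-4)·L_2 + (-216)·L_3
Only the coefficient of w is needed; take it from each L_i and combine:
144·(1/8) + 6·(-2/3) + (-4)·(1/2) + (-216)·(1/24) = 3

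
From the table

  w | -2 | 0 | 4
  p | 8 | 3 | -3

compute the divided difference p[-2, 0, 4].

1/6

p[-2,0] = (3 - 8) / (0 - (-2)) = -5/2
p[0,4] = (-3 - 3) / (4 - 0) = -3/2
p[-2,0,4] = (-3/2 - (-5/2)) / (4 - (-2)) = 1/6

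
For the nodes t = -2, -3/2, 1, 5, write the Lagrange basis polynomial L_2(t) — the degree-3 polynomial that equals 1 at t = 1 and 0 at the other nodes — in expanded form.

L_2(t) = (t + 2)(t + 3/2)(t - 5) / [(3)·(5/2)·(-4)]
       = (t^3 - (3/2)t^2 - (29/2)t - 15) / (-30)

L_2(t) = -(1/30)t^3 + (1/20)t^2 + (29/60)t + 1/2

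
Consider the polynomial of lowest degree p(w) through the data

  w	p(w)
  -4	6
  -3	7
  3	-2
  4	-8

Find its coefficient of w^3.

Build the Lagrange basis polynomials:
L_0(w) = (w + 3)(w - 3)(w - 4) / [-56] = -(1/56)w^3 + (1/14)w^2 + (9/56)w - 9/14
L_1(w) = (w + 4)(w - 3)(w - 4) / [42] = (1/42)w^3 - (1/14)w^2 - (8/21)w + 8/7
L_2(w) = (w + 4)(w + 3)(w - 4) / [-42] = -(1/42)w^3 - (1/14)w^2 + (8/21)w + 8/7
L_3(w) = (w + 4)(w + 3)(w - 3) / [56] = (1/56)w^3 + (1/14)w^2 - (9/56)w - 9/14
p(w) = 6·L_0 + 7·L_1 + (-2)·L_2 + (-8)·L_3
Only the coefficient of w^3 is needed; take it from each L_i and combine:
6·(-1/56) + 7·(1/42) + (-2)·(-1/42) + (-8)·(1/56) = -1/28

-1/28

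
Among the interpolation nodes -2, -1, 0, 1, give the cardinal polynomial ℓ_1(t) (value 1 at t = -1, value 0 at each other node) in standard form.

ℓ_1(t) = (t + 2)t(t - 1) / [(1)·(-1)·(-2)]
       = (t^3 + t^2 - 2t) / (2)

ℓ_1(t) = (1/2)t^3 + (1/2)t^2 - t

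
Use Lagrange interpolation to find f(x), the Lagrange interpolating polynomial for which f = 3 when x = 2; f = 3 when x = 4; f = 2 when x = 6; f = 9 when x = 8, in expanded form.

f(x) = (3/16)x^3 - (19/8)x^2 + 9x - 7

Build the Lagrange basis polynomials:
L_0(x) = (x - 4)(x - 6)(x - 8) / [-48] = -(1/48)x^3 + (3/8)x^2 - (13/6)x + 4
L_1(x) = (x - 2)(x - 6)(x - 8) / [16] = (1/16)x^3 - x^2 + (19/4)x - 6
L_2(x) = (x - 2)(x - 4)(x - 8) / [-16] = -(1/16)x^3 + (7/8)x^2 - (7/2)x + 4
L_3(x) = (x - 2)(x - 4)(x - 6) / [48] = (1/48)x^3 - (1/4)x^2 + (11/12)x - 1
f(x) = 3·L_0 + 3·L_1 + 2·L_2 + 9·L_3
  3·L_0(x) = -(1/16)x^3 + (9/8)x^2 - (13/2)x + 12
  3·L_1(x) = (3/16)x^3 - 3x^2 + (57/4)x - 18
  2·L_2(x) = -(1/8)x^3 + (7/4)x^2 - 7x + 8
  9·L_3(x) = (3/16)x^3 - (9/4)x^2 + (33/4)x - 9
Adding term by term: (3/16)x^3 - (19/8)x^2 + 9x - 7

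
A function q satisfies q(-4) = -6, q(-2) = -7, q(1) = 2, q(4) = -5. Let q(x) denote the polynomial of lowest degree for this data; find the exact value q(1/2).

95/128

Evaluate each Lagrange basis at x = 1/2:
L_0(1/2) = (5/2)·(-1/2)·(-7/2)/[(-2)·(-5)·(-8)] = -7/128
L_1(1/2) = (9/2)·(-1/2)·(-7/2)/[(2)·(-3)·(-6)] = 7/32
L_2(1/2) = (9/2)·(5/2)·(-7/2)/[(5)·(3)·(-3)] = 7/8
L_3(1/2) = (9/2)·(5/2)·(-1/2)/[(8)·(6)·(3)] = -5/128
Sum: (-6)·(-7/128) + (-7)·(7/32) + 2·(7/8) + (-5)·(-5/128) = 95/128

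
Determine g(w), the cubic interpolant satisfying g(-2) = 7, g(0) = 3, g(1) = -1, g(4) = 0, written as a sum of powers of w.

g(w) = (7/24)w^3 - (3/8)w^2 - (47/12)w + 3

Newton's divided differences:
g[-2,0] = (3 - 7) / (0 - (-2)) = -2
g[0,1] = (-1 - 3) / (1 - 0) = -4
g[1,4] = (0 - (-1)) / (4 - 1) = 1/3
g[-2,0,1] = (-4 - (-2)) / (1 - (-2)) = -2/3
g[0,1,4] = (1/3 - (-4)) / (4 - 0) = 13/12
g[-2,0,1,4] = (13/12 - (-2/3)) / (4 - (-2)) = 7/24
g(w) = 7 + (-2)·(w + 2) + (-2/3)·(w + 2)w + (7/24)·(w + 2)w(w - 1)
Expanding: g(w) = (7/24)w^3 - (3/8)w^2 - (47/12)w + 3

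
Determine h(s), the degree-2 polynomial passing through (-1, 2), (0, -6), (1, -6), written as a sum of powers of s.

Build the Lagrange basis polynomials:
L_0(s) = s(s - 1) / [2] = (1/2)s^2 - (1/2)s
L_1(s) = (s + 1)(s - 1) / [-1] = -s^2 + 1
L_2(s) = (s + 1)s / [2] = (1/2)s^2 + (1/2)s
h(s) = 2·L_0 + (-6)·L_1 + (-6)·L_2
  2·L_0(s) = s^2 - s
  (-6)·L_1(s) = 6s^2 - 6
  (-6)·L_2(s) = -3s^2 - 3s
Adding term by term: 4s^2 - 4s - 6

h(s) = 4s^2 - 4s - 6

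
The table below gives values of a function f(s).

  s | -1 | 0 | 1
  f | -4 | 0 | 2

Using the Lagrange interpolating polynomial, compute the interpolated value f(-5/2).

Evaluate each Lagrange basis at s = -5/2:
L_0(-5/2) = (-5/2)·(-7/2)/[(-1)·(-2)] = 35/8
L_1(-5/2) = (-3/2)·(-7/2)/[(1)·(-1)] = -21/4
L_2(-5/2) = (-3/2)·(-5/2)/[(2)·(1)] = 15/8
Sum: (-4)·(35/8) + 0 + 2·(15/8) = -55/4

-55/4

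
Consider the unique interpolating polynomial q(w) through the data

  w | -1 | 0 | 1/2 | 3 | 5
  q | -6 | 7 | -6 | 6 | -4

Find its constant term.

Build the Lagrange basis polynomials:
L_0(w) = w(w - 1/2)(w - 3)(w - 5) / [36] = (1/36)w^4 - (17/72)w^3 + (19/36)w^2 - (5/24)w
L_1(w) = (w + 1)(w - 1/2)(w - 3)(w - 5) / [-15/2] = -(2/15)w^4 + w^3 - (7/5)w^2 - (23/15)w + 1
L_2(w) = (w + 1)w(w - 3)(w - 5) / [135/16] = (16/135)w^4 - (112/135)w^3 + (112/135)w^2 + (16/9)w
L_3(w) = (w + 1)w(w - 1/2)(w - 5) / [-60] = -(1/60)w^4 + (3/40)w^3 + (1/20)w^2 - (1/24)w
L_4(w) = (w + 1)w(w - 1/2)(w - 3) / [270] = (1/270)w^4 - (1/108)w^3 - (1/135)w^2 + (1/180)w
q(w) = (-6)·L_0 + 7·L_1 + (-6)·L_2 + 6·L_3 + (-4)·L_4
Only the constant term is needed; take it from each L_i and combine:
(-6)·(0) + 7·(1) + (-6)·(0) + 6·(0) + (-4)·(0) = 7

7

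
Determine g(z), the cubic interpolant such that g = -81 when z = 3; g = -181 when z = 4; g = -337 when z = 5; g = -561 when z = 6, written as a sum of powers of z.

Newton's divided differences:
g[3,4] = (-181 - (-81)) / (4 - 3) = -100
g[4,5] = (-337 - (-181)) / (5 - 4) = -156
g[5,6] = (-561 - (-337)) / (6 - 5) = -224
g[3,4,5] = (-156 - (-100)) / (5 - 3) = -28
g[4,5,6] = (-224 - (-156)) / (6 - 4) = -34
g[3,4,5,6] = (-34 - (-28)) / (6 - 3) = -2
g(z) = -81 + (-100)·(z - 3) + (-28)·(z - 3)(z - 4) + (-2)·(z - 3)(z - 4)(z - 5)
Expanding: g(z) = -2z^3 - 4z^2 + 2z + 3

g(z) = -2z^3 - 4z^2 + 2z + 3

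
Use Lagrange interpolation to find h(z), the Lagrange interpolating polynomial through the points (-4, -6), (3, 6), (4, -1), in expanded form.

h(z) = -(61/56)z^2 + (5/8)z + 195/14

Build the Lagrange basis polynomials:
L_0(z) = (z - 3)(z - 4) / [56] = (1/56)z^2 - (1/8)z + 3/14
L_1(z) = (z + 4)(z - 4) / [-7] = -(1/7)z^2 + 16/7
L_2(z) = (z + 4)(z - 3) / [8] = (1/8)z^2 + (1/8)z - 3/2
h(z) = (-6)·L_0 + 6·L_1 + (-1)·L_2
  (-6)·L_0(z) = -(3/28)z^2 + (3/4)z - 9/7
  6·L_1(z) = -(6/7)z^2 + 96/7
  (-1)·L_2(z) = -(1/8)z^2 - (1/8)z + 3/2
Adding term by term: -(61/56)z^2 + (5/8)z + 195/14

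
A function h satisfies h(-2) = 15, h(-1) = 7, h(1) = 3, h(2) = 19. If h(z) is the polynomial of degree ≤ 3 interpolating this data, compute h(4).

Using Newton's divided-difference form:
h[-2,-1] = (7 - 15) / (-1 - (-2)) = -8
h[-1,1] = (3 - 7) / (1 - (-1)) = -2
h[1,2] = (19 - 3) / (2 - 1) = 16
h[-2,-1,1] = (-2 - (-8)) / (1 - (-2)) = 2
h[-1,1,2] = (16 - (-2)) / (2 - (-1)) = 6
h[-2,-1,1,2] = (6 - 2) / (2 - (-2)) = 1
h(4) = 15 + (-8)·(6) + 2·(6)·(5) + 1·(6)·(5)·(3) = 117

117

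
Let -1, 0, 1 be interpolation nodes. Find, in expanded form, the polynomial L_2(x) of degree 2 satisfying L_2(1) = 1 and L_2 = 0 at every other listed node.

L_2(x) = (x + 1)x / [(2)·(1)]
       = (x^2 + x) / (2)

L_2(x) = (1/2)x^2 + (1/2)x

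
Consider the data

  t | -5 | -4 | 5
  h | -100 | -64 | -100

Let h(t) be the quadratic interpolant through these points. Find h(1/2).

-1

L_0(1/2) = (9/2)·(-9/2)/[(-1)·(-10)] = -81/40
L_1(1/2) = (11/2)·(-9/2)/[(1)·(-9)] = 11/4
L_2(1/2) = (11/2)·(9/2)/[(10)·(9)] = 11/40
Sum: (-100)·(-81/40) + (-64)·(11/4) + (-100)·(11/40) = -1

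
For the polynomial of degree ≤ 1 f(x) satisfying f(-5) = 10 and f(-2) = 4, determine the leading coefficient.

L_0(x) = (x + 2) / [-3] = -(1/3)x - 2/3
L_1(x) = (x + 5) / [3] = (1/3)x + 5/3
f(x) = 10·L_0 + 4·L_1
Only the coefficient of x is needed; take it from each L_i and combine:
10·(-1/3) + 4·(1/3) = -2

-2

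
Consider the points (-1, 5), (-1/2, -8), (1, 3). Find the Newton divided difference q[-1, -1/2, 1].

50/3

q[-1,-1/2] = (-8 - 5) / (-1/2 - (-1)) = -26
q[-1/2,1] = (3 - (-8)) / (1 - (-1/2)) = 22/3
q[-1,-1/2,1] = (22/3 - (-26)) / (1 - (-1)) = 50/3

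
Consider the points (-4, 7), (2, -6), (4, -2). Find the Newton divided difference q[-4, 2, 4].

25/48

q[-4,2] = (-6 - 7) / (2 - (-4)) = -13/6
q[2,4] = (-2 - (-6)) / (4 - 2) = 2
q[-4,2,4] = (2 - (-13/6)) / (4 - (-4)) = 25/48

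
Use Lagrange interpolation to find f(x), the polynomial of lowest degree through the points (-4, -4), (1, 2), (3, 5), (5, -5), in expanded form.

L_0(x) = (x - 1)(x - 3)(x - 5) / [-315] = -(1/315)x^3 + (1/35)x^2 - (23/315)x + 1/21
L_1(x) = (x + 4)(x - 3)(x - 5) / [40] = (1/40)x^3 - (1/10)x^2 - (17/40)x + 3/2
L_2(x) = (x + 4)(x - 1)(x - 5) / [-28] = -(1/28)x^3 + (1/14)x^2 + (19/28)x - 5/7
L_3(x) = (x + 4)(x - 1)(x - 3) / [72] = (1/72)x^3 - (13/72)x + 1/6
f(x) = (-4)·L_0 + 2·L_1 + 5·L_2 + (-5)·L_3
  (-4)·L_0(x) = (4/315)x^3 - (4/35)x^2 + (92/315)x - 4/21
  2·L_1(x) = (1/20)x^3 - (1/5)x^2 - (17/20)x + 3
  5·L_2(x) = -(5/28)x^3 + (5/14)x^2 + (95/28)x - 25/7
  (-5)·L_3(x) = -(5/72)x^3 + (65/72)x - 5/6
Adding term by term: -(467/2520)x^3 + (3/70)x^2 + (9419/2520)x - 67/42

f(x) = -(467/2520)x^3 + (3/70)x^2 + (9419/2520)x - 67/42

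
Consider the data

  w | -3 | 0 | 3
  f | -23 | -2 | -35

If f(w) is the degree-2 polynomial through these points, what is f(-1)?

Using Newton's divided-difference form:
f[-3,0] = (-2 - (-23)) / (0 - (-3)) = 7
f[0,3] = (-35 - (-2)) / (3 - 0) = -11
f[-3,0,3] = (-11 - 7) / (3 - (-3)) = -3
f(-1) = -23 + 7·(2) + (-3)·(2)·(-1) = -3

-3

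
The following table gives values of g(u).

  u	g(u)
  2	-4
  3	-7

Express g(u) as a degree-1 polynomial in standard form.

Build the Lagrange basis polynomials:
L_0(u) = (u - 3) / [-1] = -u + 3
L_1(u) = (u - 2) / [1] = u - 2
g(u) = (-4)·L_0 + (-7)·L_1
  (-4)·L_0(u) = 4u - 12
  (-7)·L_1(u) = -7u + 14
Adding term by term: -3u + 2

g(u) = -3u + 2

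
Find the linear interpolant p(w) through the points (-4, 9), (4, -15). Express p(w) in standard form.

p(w) = -3w - 3

Build the Lagrange basis polynomials:
L_0(w) = (w - 4) / [-8] = -(1/8)w + 1/2
L_1(w) = (w + 4) / [8] = (1/8)w + 1/2
p(w) = 9·L_0 + (-15)·L_1
  9·L_0(w) = -(9/8)w + 9/2
  (-15)·L_1(w) = -(15/8)w - 15/2
Adding term by term: -3w - 3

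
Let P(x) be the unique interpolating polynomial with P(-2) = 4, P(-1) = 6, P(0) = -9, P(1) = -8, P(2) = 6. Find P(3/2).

-33/32

L_0(3/2) = (5/2)·(3/2)·(1/2)·(-1/2)/[(-1)·(-2)·(-3)·(-4)] = -5/128
L_1(3/2) = (7/2)·(3/2)·(1/2)·(-1/2)/[(1)·(-1)·(-2)·(-3)] = 7/32
L_2(3/2) = (7/2)·(5/2)·(1/2)·(-1/2)/[(2)·(1)·(-1)·(-2)] = -35/64
L_3(3/2) = (7/2)·(5/2)·(3/2)·(-1/2)/[(3)·(2)·(1)·(-1)] = 35/32
L_4(3/2) = (7/2)·(5/2)·(3/2)·(1/2)/[(4)·(3)·(2)·(1)] = 35/128
Sum: 4·(-5/128) + 6·(7/32) + (-9)·(-35/64) + (-8)·(35/32) + 6·(35/128) = -33/32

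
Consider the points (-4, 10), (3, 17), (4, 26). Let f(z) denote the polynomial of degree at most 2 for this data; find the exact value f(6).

50

Evaluate each Lagrange basis at z = 6:
L_0(6) = (3)·(2)/[(-7)·(-8)] = 3/28
L_1(6) = (10)·(2)/[(7)·(-1)] = -20/7
L_2(6) = (10)·(3)/[(8)·(1)] = 15/4
Sum: 10·(3/28) + 17·(-20/7) + 26·(15/4) = 50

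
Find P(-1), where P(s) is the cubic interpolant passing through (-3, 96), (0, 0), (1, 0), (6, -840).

0

L_0(-1) = (-1)·(-2)·(-7)/[(-3)·(-4)·(-9)] = 7/54
L_1(-1) = (2)·(-2)·(-7)/[(3)·(-1)·(-6)] = 14/9
L_2(-1) = (2)·(-1)·(-7)/[(4)·(1)·(-5)] = -7/10
L_3(-1) = (2)·(-1)·(-2)/[(9)·(6)·(5)] = 2/135
Sum: 96·(7/54) + 0 + 0 + (-840)·(2/135) = 0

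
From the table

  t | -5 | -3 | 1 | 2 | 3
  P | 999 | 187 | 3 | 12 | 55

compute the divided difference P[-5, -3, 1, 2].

-7

P[-5,-3] = (187 - 999) / (-3 - (-5)) = -406
P[-3,1] = (3 - 187) / (1 - (-3)) = -46
P[1,2] = (12 - 3) / (2 - 1) = 9
P[-5,-3,1] = (-46 - (-406)) / (1 - (-5)) = 60
P[-3,1,2] = (9 - (-46)) / (2 - (-3)) = 11
P[-5,-3,1,2] = (11 - 60) / (2 - (-5)) = -7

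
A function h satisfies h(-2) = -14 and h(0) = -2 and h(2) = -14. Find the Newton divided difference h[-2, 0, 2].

-3

h[-2,0] = (-2 - (-14)) / (0 - (-2)) = 6
h[0,2] = (-14 - (-2)) / (2 - 0) = -6
h[-2,0,2] = (-6 - 6) / (2 - (-2)) = -3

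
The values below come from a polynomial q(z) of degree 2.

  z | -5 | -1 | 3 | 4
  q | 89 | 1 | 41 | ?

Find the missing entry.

71

The 3 known values determine q uniquely (degree ≤ 2).
Evaluate each Lagrange basis at z = 4:
L_0(4) = (5)·(1)/[(-4)·(-8)] = 5/32
L_1(4) = (9)·(1)/[(4)·(-4)] = -9/16
L_2(4) = (9)·(5)/[(8)·(4)] = 45/32
Sum: 89·(5/32) + 1·(-9/16) + 41·(45/32) = 71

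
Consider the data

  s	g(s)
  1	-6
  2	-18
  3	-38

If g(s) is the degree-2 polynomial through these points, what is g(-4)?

Using Newton's divided-difference form:
g[1,2] = (-18 - (-6)) / (2 - 1) = -12
g[2,3] = (-38 - (-18)) / (3 - 2) = -20
g[1,2,3] = (-20 - (-12)) / (3 - 1) = -4
g(-4) = -6 + (-12)·(-5) + (-4)·(-5)·(-6) = -66

-66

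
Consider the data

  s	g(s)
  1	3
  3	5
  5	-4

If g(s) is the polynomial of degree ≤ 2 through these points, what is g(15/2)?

-983/32

L_0(15/2) = (9/2)·(5/2)/[(-2)·(-4)] = 45/32
L_1(15/2) = (13/2)·(5/2)/[(2)·(-2)] = -65/16
L_2(15/2) = (13/2)·(9/2)/[(4)·(2)] = 117/32
Sum: 3·(45/32) + 5·(-65/16) + (-4)·(117/32) = -983/32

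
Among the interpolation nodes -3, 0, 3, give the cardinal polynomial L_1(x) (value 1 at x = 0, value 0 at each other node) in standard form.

L_1(x) = -(1/9)x^2 + 1

L_1(x) = (x + 3)(x - 3) / [(3)·(-3)]
       = (x^2 - 9) / (-9)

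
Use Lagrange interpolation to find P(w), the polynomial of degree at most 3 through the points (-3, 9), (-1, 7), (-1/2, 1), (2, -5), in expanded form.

P(w) = (38/25)w^3 + (61/25)w^2 - 11w - 123/25

Build the Lagrange basis polynomials:
L_0(w) = (w + 1)(w + 1/2)(w - 2) / [-25] = -(1/25)w^3 + (1/50)w^2 + (1/10)w + 1/25
L_1(w) = (w + 3)(w + 1/2)(w - 2) / [3] = (1/3)w^3 + (1/2)w^2 - (11/6)w - 1
L_2(w) = (w + 3)(w + 1)(w - 2) / [-25/8] = -(8/25)w^3 - (16/25)w^2 + (8/5)w + 48/25
L_3(w) = (w + 3)(w + 1)(w + 1/2) / [75/2] = (2/75)w^3 + (3/25)w^2 + (2/15)w + 1/25
P(w) = 9·L_0 + 7·L_1 + 1·L_2 + (-5)·L_3
  9·L_0(w) = -(9/25)w^3 + (9/50)w^2 + (9/10)w + 9/25
  7·L_1(w) = (7/3)w^3 + (7/2)w^2 - (77/6)w - 7
  1·L_2(w) = -(8/25)w^3 - (16/25)w^2 + (8/5)w + 48/25
  (-5)·L_3(w) = -(2/15)w^3 - (3/5)w^2 - (2/3)w - 1/5
Adding term by term: (38/25)w^3 + (61/25)w^2 - 11w - 123/25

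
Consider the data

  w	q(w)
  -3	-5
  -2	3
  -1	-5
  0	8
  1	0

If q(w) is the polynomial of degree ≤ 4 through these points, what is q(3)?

Evaluate each Lagrange basis at w = 3:
L_0(3) = (5)·(4)·(3)·(2)/[(-1)·(-2)·(-3)·(-4)] = 5
L_1(3) = (6)·(4)·(3)·(2)/[(1)·(-1)·(-2)·(-3)] = -24
L_2(3) = (6)·(5)·(3)·(2)/[(2)·(1)·(-1)·(-2)] = 45
L_3(3) = (6)·(5)·(4)·(2)/[(3)·(2)·(1)·(-1)] = -40
L_4(3) = (6)·(5)·(4)·(3)/[(4)·(3)·(2)·(1)] = 15
Sum: (-5)·(5) + 3·(-24) + (-5)·(45) + 8·(-40) + 0 = -642

-642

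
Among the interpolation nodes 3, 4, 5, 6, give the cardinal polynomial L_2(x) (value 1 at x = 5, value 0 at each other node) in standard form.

L_2(x) = -(1/2)x^3 + (13/2)x^2 - 27x + 36

L_2(x) = (x - 3)(x - 4)(x - 6) / [(2)·(1)·(-1)]
       = (x^3 - 13x^2 + 54x - 72) / (-2)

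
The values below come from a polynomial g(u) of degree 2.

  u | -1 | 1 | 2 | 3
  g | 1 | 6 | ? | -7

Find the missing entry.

7/4

The 3 known values determine g uniquely (degree ≤ 2).
Evaluate each Lagrange basis at u = 2:
L_0(2) = (1)·(-1)/[(-2)·(-4)] = -1/8
L_1(2) = (3)·(-1)/[(2)·(-2)] = 3/4
L_2(2) = (3)·(1)/[(4)·(2)] = 3/8
Sum: 1·(-1/8) + 6·(3/4) + (-7)·(3/8) = 7/4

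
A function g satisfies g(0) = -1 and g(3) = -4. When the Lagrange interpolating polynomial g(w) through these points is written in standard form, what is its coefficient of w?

-1

The leading coefficient equals the top divided difference g[0,3].
g[0,3] = (-4 - (-1)) / (3 - 0) = -1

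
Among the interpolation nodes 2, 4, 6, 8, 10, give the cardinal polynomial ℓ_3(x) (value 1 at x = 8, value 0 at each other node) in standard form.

ℓ_3(x) = (x - 2)(x - 4)(x - 6)(x - 10) / [(6)·(4)·(2)·(-2)]
       = (x^4 - 22x^3 + 164x^2 - 488x + 480) / (-96)

ℓ_3(x) = -(1/96)x^4 + (11/48)x^3 - (41/24)x^2 + (61/12)x - 5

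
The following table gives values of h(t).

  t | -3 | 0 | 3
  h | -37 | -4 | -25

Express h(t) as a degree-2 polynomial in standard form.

Newton's divided differences:
h[-3,0] = (-4 - (-37)) / (0 - (-3)) = 11
h[0,3] = (-25 - (-4)) / (3 - 0) = -7
h[-3,0,3] = (-7 - 11) / (3 - (-3)) = -3
h(t) = -37 + 11·(t + 3) + (-3)·(t + 3)t
Expanding: h(t) = -3t^2 + 2t - 4

h(t) = -3t^2 + 2t - 4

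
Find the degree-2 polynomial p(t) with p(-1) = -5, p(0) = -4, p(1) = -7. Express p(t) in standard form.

p(t) = -2t^2 - t - 4

Newton's divided differences:
p[-1,0] = (-4 - (-5)) / (0 - (-1)) = 1
p[0,1] = (-7 - (-4)) / (1 - 0) = -3
p[-1,0,1] = (-3 - 1) / (1 - (-1)) = -2
p(t) = -5 + 1·(t + 1) + (-2)·(t + 1)t
Expanding: p(t) = -2t^2 - t - 4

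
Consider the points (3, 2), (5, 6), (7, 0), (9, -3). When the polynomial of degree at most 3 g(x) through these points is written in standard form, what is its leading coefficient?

13/48

The leading coefficient equals the top divided difference g[3,5,7,9].
g[3,5] = (6 - 2) / (5 - 3) = 2
g[5,7] = (0 - 6) / (7 - 5) = -3
g[7,9] = (-3 - 0) / (9 - 7) = -3/2
g[3,5,7] = (-3 - 2) / (7 - 3) = -5/4
g[5,7,9] = (-3/2 - (-3)) / (9 - 5) = 3/8
g[3,5,7,9] = (3/8 - (-5/4)) / (9 - 3) = 13/48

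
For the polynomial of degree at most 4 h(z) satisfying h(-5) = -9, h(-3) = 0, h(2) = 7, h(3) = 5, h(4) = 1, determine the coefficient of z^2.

-1103/2520

L_0(z) = (z + 3)(z - 2)(z - 3)(z - 4) / [1008] = (1/1008)z^4 - (1/168)z^3 - (1/1008)z^2 + (3/56)z - 1/14
L_1(z) = (z + 5)(z - 2)(z - 3)(z - 4) / [-420] = -(1/420)z^4 + (1/105)z^3 + (19/420)z^2 - (53/210)z + 2/7
L_2(z) = (z + 5)(z + 3)(z - 3)(z - 4) / [70] = (1/70)z^4 + (1/70)z^3 - (29/70)z^2 - (9/70)z + 18/7
L_3(z) = (z + 5)(z + 3)(z - 2)(z - 4) / [-48] = -(1/48)z^4 - (1/24)z^3 + (25/48)z^2 + (13/24)z - 5/2
L_4(z) = (z + 5)(z + 3)(z - 2)(z - 3) / [126] = (1/126)z^4 + (1/42)z^3 - (19/126)z^2 - (3/14)z + 5/7
h(z) = (-9)·L_0 + 0·L_1 + 7·L_2 + 5·L_3 + 1·L_4
Only the coefficient of z^2 is needed; take it from each L_i and combine:
(-9)·(-1/1008) + 0·(19/420) + 7·(-29/70) + 5·(25/48) + 1·(-19/126) = -1103/2520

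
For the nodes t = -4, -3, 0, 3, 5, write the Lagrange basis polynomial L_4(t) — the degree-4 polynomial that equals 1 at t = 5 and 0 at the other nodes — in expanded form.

L_4(t) = (t + 4)(t + 3)t(t - 3) / [(9)·(8)·(5)·(2)]
       = (t^4 + 4t^3 - 9t^2 - 36t) / (720)

L_4(t) = (1/720)t^4 + (1/180)t^3 - (1/80)t^2 - (1/20)t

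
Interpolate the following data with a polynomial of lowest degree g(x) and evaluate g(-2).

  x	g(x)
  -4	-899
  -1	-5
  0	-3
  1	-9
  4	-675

-63

Using Newton's divided-difference form:
g[-4,-1] = (-5 - (-899)) / (-1 - (-4)) = 298
g[-1,0] = (-3 - (-5)) / (0 - (-1)) = 2
g[0,1] = (-9 - (-3)) / (1 - 0) = -6
g[1,4] = (-675 - (-9)) / (4 - 1) = -222
g[-4,-1,0] = (2 - 298) / (0 - (-4)) = -74
g[-1,0,1] = (-6 - 2) / (1 - (-1)) = -4
g[0,1,4] = (-222 - (-6)) / (4 - 0) = -54
g[-4,-1,0,1] = (-4 - (-74)) / (1 - (-4)) = 14
g[-1,0,1,4] = (-54 - (-4)) / (4 - (-1)) = -10
g[-4,-1,0,1,4] = (-10 - 14) / (4 - (-4)) = -3
g(-2) = -899 + 298·(2) + (-74)·(2)·(-1) + 14·(2)·(-1)·(-2) + (-3)·(2)·(-1)·(-2)·(-3) = -63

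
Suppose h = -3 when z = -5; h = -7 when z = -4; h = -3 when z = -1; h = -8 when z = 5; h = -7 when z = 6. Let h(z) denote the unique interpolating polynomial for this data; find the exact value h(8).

887/77

Using Newton's divided-difference form:
h[-5,-4] = (-7 - (-3)) / (-4 - (-5)) = -4
h[-4,-1] = (-3 - (-7)) / (-1 - (-4)) = 4/3
h[-1,5] = (-8 - (-3)) / (5 - (-1)) = -5/6
h[5,6] = (-7 - (-8)) / (6 - 5) = 1
h[-5,-4,-1] = (4/3 - (-4)) / (-1 - (-5)) = 4/3
h[-4,-1,5] = (-5/6 - 4/3) / (5 - (-4)) = -13/54
h[-1,5,6] = (1 - (-5/6)) / (6 - (-1)) = 11/42
h[-5,-4,-1,5] = (-13/54 - 4/3) / (5 - (-5)) = -17/108
h[-4,-1,5,6] = (11/42 - (-13/54)) / (6 - (-4)) = 19/378
h[-5,-4,-1,5,6] = (19/378 - (-17/108)) / (6 - (-5)) = 157/8316
h(8) = -3 + (-4)·(13) + (4/3)·(13)·(12) + (-17/108)·(13)·(12)·(9) + (157/8316)·(13)·(12)·(9)·(3) = 887/77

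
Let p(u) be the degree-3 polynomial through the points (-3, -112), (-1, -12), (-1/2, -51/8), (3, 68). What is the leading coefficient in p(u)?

The leading coefficient equals the top divided difference p[-3,-1,-1/2,3].
p[-3,-1] = (-12 - (-112)) / (-1 - (-3)) = 50
p[-1,-1/2] = (-51/8 - (-12)) / (-1/2 - (-1)) = 45/4
p[-1/2,3] = (68 - (-51/8)) / (3 - (-1/2)) = 85/4
p[-3,-1,-1/2] = (45/4 - 50) / (-1/2 - (-3)) = -31/2
p[-1,-1/2,3] = (85/4 - 45/4) / (3 - (-1)) = 5/2
p[-3,-1,-1/2,3] = (5/2 - (-31/2)) / (3 - (-3)) = 3

3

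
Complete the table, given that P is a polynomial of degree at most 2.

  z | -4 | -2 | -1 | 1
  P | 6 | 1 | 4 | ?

The 3 known values determine P uniquely (degree ≤ 2).
L_0(1) = (3)·(2)/[(-2)·(-3)] = 1
L_1(1) = (5)·(2)/[(2)·(-1)] = -5
L_2(1) = (5)·(3)/[(3)·(1)] = 5
Sum: 6·(1) + 1·(-5) + 4·(5) = 21

21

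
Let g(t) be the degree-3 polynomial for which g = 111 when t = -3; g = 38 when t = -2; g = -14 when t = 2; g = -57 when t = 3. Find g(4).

Evaluate each Lagrange basis at t = 4:
L_0(4) = (6)·(2)·(1)/[(-1)·(-5)·(-6)] = -2/5
L_1(4) = (7)·(2)·(1)/[(1)·(-4)·(-5)] = 7/10
L_2(4) = (7)·(6)·(1)/[(5)·(4)·(-1)] = -21/10
L_3(4) = (7)·(6)·(2)/[(6)·(5)·(1)] = 14/5
Sum: 111·(-2/5) + 38·(7/10) + (-14)·(-21/10) + (-57)·(14/5) = -148

-148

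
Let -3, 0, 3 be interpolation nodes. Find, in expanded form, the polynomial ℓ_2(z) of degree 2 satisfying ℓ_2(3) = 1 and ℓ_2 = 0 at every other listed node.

ℓ_2(z) = (1/18)z^2 + (1/6)z

ℓ_2(z) = (z + 3)z / [(6)·(3)]
       = (z^2 + 3z) / (18)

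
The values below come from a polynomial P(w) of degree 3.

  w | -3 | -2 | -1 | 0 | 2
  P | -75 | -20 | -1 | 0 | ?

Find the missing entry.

20

The 4 known values determine P uniquely (degree ≤ 3).
L_0(2) = (4)·(3)·(2)/[(-1)·(-2)·(-3)] = -4
L_1(2) = (5)·(3)·(2)/[(1)·(-1)·(-2)] = 15
L_2(2) = (5)·(4)·(2)/[(2)·(1)·(-1)] = -20
L_3(2) = (5)·(4)·(3)/[(3)·(2)·(1)] = 10
Sum: (-75)·(-4) + (-20)·(15) + (-1)·(-20) + 0 = 20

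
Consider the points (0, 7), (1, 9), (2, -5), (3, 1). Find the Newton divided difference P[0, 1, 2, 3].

6

P[0,1] = (9 - 7) / (1 - 0) = 2
P[1,2] = (-5 - 9) / (2 - 1) = -14
P[2,3] = (1 - (-5)) / (3 - 2) = 6
P[0,1,2] = (-14 - 2) / (2 - 0) = -8
P[1,2,3] = (6 - (-14)) / (3 - 1) = 10
P[0,1,2,3] = (10 - (-8)) / (3 - 0) = 6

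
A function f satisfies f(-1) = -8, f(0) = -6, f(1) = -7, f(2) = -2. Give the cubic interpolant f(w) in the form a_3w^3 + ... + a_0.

Build the Lagrange basis polynomials:
L_0(w) = w(w - 1)(w - 2) / [-6] = -(1/6)w^3 + (1/2)w^2 - (1/3)w
L_1(w) = (w + 1)(w - 1)(w - 2) / [2] = (1/2)w^3 - w^2 - (1/2)w + 1
L_2(w) = (w + 1)w(w - 2) / [-2] = -(1/2)w^3 + (1/2)w^2 + w
L_3(w) = (w + 1)w(w - 1) / [6] = (1/6)w^3 - (1/6)w
f(w) = (-8)·L_0 + (-6)·L_1 + (-7)·L_2 + (-2)·L_3
  (-8)·L_0(w) = (4/3)w^3 - 4w^2 + (8/3)w
  (-6)·L_1(w) = -3w^3 + 6w^2 + 3w - 6
  (-7)·L_2(w) = (7/2)w^3 - (7/2)w^2 - 7w
  (-2)·L_3(w) = -(1/3)w^3 + (1/3)w
Adding term by term: (3/2)w^3 - (3/2)w^2 - w - 6

f(w) = (3/2)w^3 - (3/2)w^2 - w - 6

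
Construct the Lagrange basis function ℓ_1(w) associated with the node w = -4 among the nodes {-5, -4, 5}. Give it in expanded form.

ℓ_1(w) = -(1/9)w^2 + 25/9

ℓ_1(w) = (w + 5)(w - 5) / [(1)·(-9)]
       = (w^2 - 25) / (-9)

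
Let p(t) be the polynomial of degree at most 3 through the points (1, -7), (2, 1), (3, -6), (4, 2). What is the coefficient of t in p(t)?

Build the Lagrange basis polynomials:
L_0(t) = (t - 2)(t - 3)(t - 4) / [-6] = -(1/6)t^3 + (3/2)t^2 - (13/3)t + 4
L_1(t) = (t - 1)(t - 3)(t - 4) / [2] = (1/2)t^3 - 4t^2 + (19/2)t - 6
L_2(t) = (t - 1)(t - 2)(t - 4) / [-2] = -(1/2)t^3 + (7/2)t^2 - 7t + 4
L_3(t) = (t - 1)(t - 2)(t - 3) / [6] = (1/6)t^3 - t^2 + (11/6)t - 1
p(t) = (-7)·L_0 + 1·L_1 + (-6)·L_2 + 2·L_3
Only the coefficient of t is needed; take it from each L_i and combine:
(-7)·(-13/3) + 1·(19/2) + (-6)·(-7) + 2·(11/6) = 171/2

171/2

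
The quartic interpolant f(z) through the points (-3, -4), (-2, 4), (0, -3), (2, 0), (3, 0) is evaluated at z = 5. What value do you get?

-184/3

Using Newton's divided-difference form:
f[-3,-2] = (4 - (-4)) / (-2 - (-3)) = 8
f[-2,0] = (-3 - 4) / (0 - (-2)) = -7/2
f[0,2] = (0 - (-3)) / (2 - 0) = 3/2
f[2,3] = (0 - 0) / (3 - 2) = 0
f[-3,-2,0] = (-7/2 - 8) / (0 - (-3)) = -23/6
f[-2,0,2] = (3/2 - (-7/2)) / (2 - (-2)) = 5/4
f[0,2,3] = (0 - 3/2) / (3 - 0) = -1/2
f[-3,-2,0,2] = (5/4 - (-23/6)) / (2 - (-3)) = 61/60
f[-2,0,2,3] = (-1/2 - 5/4) / (3 - (-2)) = -7/20
f[-3,-2,0,2,3] = (-7/20 - 61/60) / (3 - (-3)) = -41/180
f(5) = -4 + 8·(8) + (-23/6)·(8)·(7) + (61/60)·(8)·(7)·(5) + (-41/180)·(8)·(7)·(5)·(3) = -184/3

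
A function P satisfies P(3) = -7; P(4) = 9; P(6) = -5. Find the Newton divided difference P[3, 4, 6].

P[3,4] = (9 - (-7)) / (4 - 3) = 16
P[4,6] = (-5 - 9) / (6 - 4) = -7
P[3,4,6] = (-7 - 16) / (6 - 3) = -23/3

-23/3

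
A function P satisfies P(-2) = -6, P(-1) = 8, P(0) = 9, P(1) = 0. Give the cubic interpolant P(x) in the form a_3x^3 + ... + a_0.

Newton's divided differences:
P[-2,-1] = (8 - (-6)) / (-1 - (-2)) = 14
P[-1,0] = (9 - 8) / (0 - (-1)) = 1
P[0,1] = (0 - 9) / (1 - 0) = -9
P[-2,-1,0] = (1 - 14) / (0 - (-2)) = -13/2
P[-1,0,1] = (-9 - 1) / (1 - (-1)) = -5
P[-2,-1,0,1] = (-5 - (-13/2)) / (1 - (-2)) = 1/2
P(x) = -6 + 14·(x + 2) + (-13/2)·(x + 2)(x + 1) + (1/2)·(x + 2)(x + 1)x
Expanding: P(x) = (1/2)x^3 - 5x^2 - (9/2)x + 9

P(x) = (1/2)x^3 - 5x^2 - (9/2)x + 9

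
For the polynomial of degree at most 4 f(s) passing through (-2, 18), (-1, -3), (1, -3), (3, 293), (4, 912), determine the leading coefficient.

The leading coefficient equals the top divided difference f[-2,-1,1,3,4].
f[-2,-1] = (-3 - 18) / (-1 - (-2)) = -21
f[-1,1] = (-3 - (-3)) / (1 - (-1)) = 0
f[1,3] = (293 - (-3)) / (3 - 1) = 148
f[3,4] = (912 - 293) / (4 - 3) = 619
f[-2,-1,1] = (0 - (-21)) / (1 - (-2)) = 7
f[-1,1,3] = (148 - 0) / (3 - (-1)) = 37
f[1,3,4] = (619 - 148) / (4 - 1) = 157
f[-2,-1,1,3] = (37 - 7) / (3 - (-2)) = 6
f[-1,1,3,4] = (157 - 37) / (4 - (-1)) = 24
f[-2,-1,1,3,4] = (24 - 6) / (4 - (-2)) = 3

3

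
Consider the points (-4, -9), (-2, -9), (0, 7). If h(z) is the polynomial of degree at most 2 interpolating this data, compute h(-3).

-11

Using Newton's divided-difference form:
h[-4,-2] = (-9 - (-9)) / (-2 - (-4)) = 0
h[-2,0] = (7 - (-9)) / (0 - (-2)) = 8
h[-4,-2,0] = (8 - 0) / (0 - (-4)) = 2
h(-3) = -9 + 0·(1) + 2·(1)·(-1) = -11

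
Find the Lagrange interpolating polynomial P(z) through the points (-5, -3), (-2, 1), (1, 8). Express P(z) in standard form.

P(z) = (1/6)z^2 + (5/2)z + 16/3

L_0(z) = (z + 2)(z - 1) / [18] = (1/18)z^2 + (1/18)z - 1/9
L_1(z) = (z + 5)(z - 1) / [-9] = -(1/9)z^2 - (4/9)z + 5/9
L_2(z) = (z + 5)(z + 2) / [18] = (1/18)z^2 + (7/18)z + 5/9
P(z) = (-3)·L_0 + 1·L_1 + 8·L_2
  (-3)·L_0(z) = -(1/6)z^2 - (1/6)z + 1/3
  1·L_1(z) = -(1/9)z^2 - (4/9)z + 5/9
  8·L_2(z) = (4/9)z^2 + (28/9)z + 40/9
Adding term by term: (1/6)z^2 + (5/2)z + 16/3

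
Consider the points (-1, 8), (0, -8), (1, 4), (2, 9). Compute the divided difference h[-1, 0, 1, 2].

-35/6

h[-1,0] = (-8 - 8) / (0 - (-1)) = -16
h[0,1] = (4 - (-8)) / (1 - 0) = 12
h[1,2] = (9 - 4) / (2 - 1) = 5
h[-1,0,1] = (12 - (-16)) / (1 - (-1)) = 14
h[0,1,2] = (5 - 12) / (2 - 0) = -7/2
h[-1,0,1,2] = (-7/2 - 14) / (2 - (-1)) = -35/6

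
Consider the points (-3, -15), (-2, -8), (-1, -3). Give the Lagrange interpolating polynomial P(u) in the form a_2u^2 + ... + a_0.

Build the Lagrange basis polynomials:
L_0(u) = (u + 2)(u + 1) / [2] = (1/2)u^2 + (3/2)u + 1
L_1(u) = (u + 3)(u + 1) / [-1] = -u^2 - 4u - 3
L_2(u) = (u + 3)(u + 2) / [2] = (1/2)u^2 + (5/2)u + 3
P(u) = (-15)·L_0 + (-8)·L_1 + (-3)·L_2
  (-15)·L_0(u) = -(15/2)u^2 - (45/2)u - 15
  (-8)·L_1(u) = 8u^2 + 32u + 24
  (-3)·L_2(u) = -(3/2)u^2 - (15/2)u - 9
Adding term by term: -u^2 + 2u

P(u) = -u^2 + 2u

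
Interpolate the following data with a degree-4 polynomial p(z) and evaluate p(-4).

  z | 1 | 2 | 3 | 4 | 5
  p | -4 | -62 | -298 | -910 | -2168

Evaluate each Lagrange basis at z = -4:
L_0(-4) = (-6)·(-7)·(-8)·(-9)/[(-1)·(-2)·(-3)·(-4)] = 126
L_1(-4) = (-5)·(-7)·(-8)·(-9)/[(1)·(-1)·(-2)·(-3)] = -420
L_2(-4) = (-5)·(-6)·(-8)·(-9)/[(2)·(1)·(-1)·(-2)] = 540
L_3(-4) = (-5)·(-6)·(-7)·(-9)/[(3)·(2)·(1)·(-1)] = -315
L_4(-4) = (-5)·(-6)·(-7)·(-8)/[(4)·(3)·(2)·(1)] = 70
Sum: (-4)·(126) + (-62)·(-420) + (-298)·(540) + (-910)·(-315) + (-2168)·(70) = -494

-494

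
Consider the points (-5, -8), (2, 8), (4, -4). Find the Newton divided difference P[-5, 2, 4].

-58/63

P[-5,2] = (8 - (-8)) / (2 - (-5)) = 16/7
P[2,4] = (-4 - 8) / (4 - 2) = -6
P[-5,2,4] = (-6 - 16/7) / (4 - (-5)) = -58/63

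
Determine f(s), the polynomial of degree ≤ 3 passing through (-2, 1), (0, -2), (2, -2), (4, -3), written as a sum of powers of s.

f(s) = -(1/12)s^3 + (3/8)s^2 - (5/12)s - 2

Build the Lagrange basis polynomials:
L_0(s) = s(s - 2)(s - 4) / [-48] = -(1/48)s^3 + (1/8)s^2 - (1/6)s
L_1(s) = (s + 2)(s - 2)(s - 4) / [16] = (1/16)s^3 - (1/4)s^2 - (1/4)s + 1
L_2(s) = (s + 2)s(s - 4) / [-16] = -(1/16)s^3 + (1/8)s^2 + (1/2)s
L_3(s) = (s + 2)s(s - 2) / [48] = (1/48)s^3 - (1/12)s
f(s) = 1·L_0 + (-2)·L_1 + (-2)·L_2 + (-3)·L_3
  1·L_0(s) = -(1/48)s^3 + (1/8)s^2 - (1/6)s
  (-2)·L_1(s) = -(1/8)s^3 + (1/2)s^2 + (1/2)s - 2
  (-2)·L_2(s) = (1/8)s^3 - (1/4)s^2 - s
  (-3)·L_3(s) = -(1/16)s^3 + (1/4)s
Adding term by term: -(1/12)s^3 + (3/8)s^2 - (5/12)s - 2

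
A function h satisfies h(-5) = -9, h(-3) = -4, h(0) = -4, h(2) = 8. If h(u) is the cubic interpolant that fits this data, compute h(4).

216/5

L_0(4) = (7)·(4)·(2)/[(-2)·(-5)·(-7)] = -4/5
L_1(4) = (9)·(4)·(2)/[(2)·(-3)·(-5)] = 12/5
L_2(4) = (9)·(7)·(2)/[(5)·(3)·(-2)] = -21/5
L_3(4) = (9)·(7)·(4)/[(7)·(5)·(2)] = 18/5
Sum: (-9)·(-4/5) + (-4)·(12/5) + (-4)·(-21/5) + 8·(18/5) = 216/5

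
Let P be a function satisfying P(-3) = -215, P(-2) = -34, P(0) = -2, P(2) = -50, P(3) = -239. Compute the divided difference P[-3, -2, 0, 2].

P[-3,-2] = (-34 - (-215)) / (-2 - (-3)) = 181
P[-2,0] = (-2 - (-34)) / (0 - (-2)) = 16
P[0,2] = (-50 - (-2)) / (2 - 0) = -24
P[-3,-2,0] = (16 - 181) / (0 - (-3)) = -55
P[-2,0,2] = (-24 - 16) / (2 - (-2)) = -10
P[-3,-2,0,2] = (-10 - (-55)) / (2 - (-3)) = 9

9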